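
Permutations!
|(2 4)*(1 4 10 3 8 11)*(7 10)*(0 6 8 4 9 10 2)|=18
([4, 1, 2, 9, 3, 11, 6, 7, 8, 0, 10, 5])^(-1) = (0 9 3 4)(5 11)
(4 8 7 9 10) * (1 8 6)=(1 8 7 9 10 4 6)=[0, 8, 2, 3, 6, 5, 1, 9, 7, 10, 4]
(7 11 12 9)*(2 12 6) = (2 12 9 7 11 6) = [0, 1, 12, 3, 4, 5, 2, 11, 8, 7, 10, 6, 9]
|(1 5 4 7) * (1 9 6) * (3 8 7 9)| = 15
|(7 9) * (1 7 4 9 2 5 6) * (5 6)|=4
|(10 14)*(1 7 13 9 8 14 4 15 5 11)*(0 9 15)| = 6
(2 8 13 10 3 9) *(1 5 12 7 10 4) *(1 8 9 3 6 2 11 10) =(1 5 12 7)(2 9 11 10 6)(4 8 13) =[0, 5, 9, 3, 8, 12, 2, 1, 13, 11, 6, 10, 7, 4]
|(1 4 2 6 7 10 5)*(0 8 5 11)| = |(0 8 5 1 4 2 6 7 10 11)| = 10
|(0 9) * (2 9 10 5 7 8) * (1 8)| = |(0 10 5 7 1 8 2 9)| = 8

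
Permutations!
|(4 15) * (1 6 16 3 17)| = |(1 6 16 3 17)(4 15)| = 10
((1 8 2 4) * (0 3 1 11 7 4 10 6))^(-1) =(0 6 10 2 8 1 3)(4 7 11)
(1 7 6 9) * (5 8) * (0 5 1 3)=[5, 7, 2, 0, 4, 8, 9, 6, 1, 3]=(0 5 8 1 7 6 9 3)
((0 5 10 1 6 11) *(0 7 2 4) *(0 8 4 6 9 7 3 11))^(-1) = (0 6 2 7 9 1 10 5)(3 11)(4 8)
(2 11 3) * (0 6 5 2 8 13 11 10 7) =(0 6 5 2 10 7)(3 8 13 11) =[6, 1, 10, 8, 4, 2, 5, 0, 13, 9, 7, 3, 12, 11]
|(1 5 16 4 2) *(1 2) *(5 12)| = |(1 12 5 16 4)| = 5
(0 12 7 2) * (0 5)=(0 12 7 2 5)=[12, 1, 5, 3, 4, 0, 6, 2, 8, 9, 10, 11, 7]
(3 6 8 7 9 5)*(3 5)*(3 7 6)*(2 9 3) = (2 9 7 3)(6 8) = [0, 1, 9, 2, 4, 5, 8, 3, 6, 7]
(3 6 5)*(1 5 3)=[0, 5, 2, 6, 4, 1, 3]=(1 5)(3 6)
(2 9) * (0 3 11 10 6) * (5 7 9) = (0 3 11 10 6)(2 5 7 9) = [3, 1, 5, 11, 4, 7, 0, 9, 8, 2, 6, 10]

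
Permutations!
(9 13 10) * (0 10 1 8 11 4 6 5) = (0 10 9 13 1 8 11 4 6 5) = [10, 8, 2, 3, 6, 0, 5, 7, 11, 13, 9, 4, 12, 1]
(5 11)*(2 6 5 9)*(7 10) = (2 6 5 11 9)(7 10) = [0, 1, 6, 3, 4, 11, 5, 10, 8, 2, 7, 9]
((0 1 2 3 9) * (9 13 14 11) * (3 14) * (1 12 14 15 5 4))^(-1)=((0 12 14 11 9)(1 2 15 5 4)(3 13))^(-1)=(0 9 11 14 12)(1 4 5 15 2)(3 13)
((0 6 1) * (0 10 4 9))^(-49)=(0 9 4 10 1 6)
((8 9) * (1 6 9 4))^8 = ((1 6 9 8 4))^8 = (1 8 6 4 9)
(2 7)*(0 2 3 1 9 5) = [2, 9, 7, 1, 4, 0, 6, 3, 8, 5] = (0 2 7 3 1 9 5)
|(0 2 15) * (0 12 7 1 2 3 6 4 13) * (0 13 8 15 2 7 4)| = 12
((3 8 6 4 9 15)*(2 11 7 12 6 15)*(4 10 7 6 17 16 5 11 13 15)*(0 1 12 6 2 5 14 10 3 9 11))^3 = (0 17 10 3 11 15)(1 16 7 8 2 9)(4 13 5 12 14 6)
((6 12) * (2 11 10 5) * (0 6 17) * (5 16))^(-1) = (0 17 12 6)(2 5 16 10 11)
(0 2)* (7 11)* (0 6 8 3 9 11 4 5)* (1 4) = (0 2 6 8 3 9 11 7 1 4 5) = [2, 4, 6, 9, 5, 0, 8, 1, 3, 11, 10, 7]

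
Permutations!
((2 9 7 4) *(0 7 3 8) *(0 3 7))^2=(2 7)(4 9)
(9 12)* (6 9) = (6 9 12) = [0, 1, 2, 3, 4, 5, 9, 7, 8, 12, 10, 11, 6]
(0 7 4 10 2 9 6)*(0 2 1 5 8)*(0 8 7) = (1 5 7 4 10)(2 9 6) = [0, 5, 9, 3, 10, 7, 2, 4, 8, 6, 1]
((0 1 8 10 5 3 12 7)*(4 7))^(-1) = ((0 1 8 10 5 3 12 4 7))^(-1) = (0 7 4 12 3 5 10 8 1)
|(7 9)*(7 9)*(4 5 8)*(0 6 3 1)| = 12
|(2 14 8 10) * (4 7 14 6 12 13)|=9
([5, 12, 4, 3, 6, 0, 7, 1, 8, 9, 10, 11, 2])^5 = [5, 7, 12, 3, 2, 0, 4, 6, 8, 9, 10, 11, 1]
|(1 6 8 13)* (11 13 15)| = |(1 6 8 15 11 13)| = 6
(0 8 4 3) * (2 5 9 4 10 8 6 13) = (0 6 13 2 5 9 4 3)(8 10) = [6, 1, 5, 0, 3, 9, 13, 7, 10, 4, 8, 11, 12, 2]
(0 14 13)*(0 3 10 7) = [14, 1, 2, 10, 4, 5, 6, 0, 8, 9, 7, 11, 12, 3, 13] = (0 14 13 3 10 7)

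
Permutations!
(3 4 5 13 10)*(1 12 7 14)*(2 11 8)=[0, 12, 11, 4, 5, 13, 6, 14, 2, 9, 3, 8, 7, 10, 1]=(1 12 7 14)(2 11 8)(3 4 5 13 10)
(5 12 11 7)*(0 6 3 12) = (0 6 3 12 11 7 5) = [6, 1, 2, 12, 4, 0, 3, 5, 8, 9, 10, 7, 11]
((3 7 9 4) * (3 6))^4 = ((3 7 9 4 6))^4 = (3 6 4 9 7)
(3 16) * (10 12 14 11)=(3 16)(10 12 14 11)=[0, 1, 2, 16, 4, 5, 6, 7, 8, 9, 12, 10, 14, 13, 11, 15, 3]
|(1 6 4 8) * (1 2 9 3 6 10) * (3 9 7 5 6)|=|(1 10)(2 7 5 6 4 8)|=6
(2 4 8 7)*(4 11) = (2 11 4 8 7) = [0, 1, 11, 3, 8, 5, 6, 2, 7, 9, 10, 4]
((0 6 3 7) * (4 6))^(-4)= ((0 4 6 3 7))^(-4)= (0 4 6 3 7)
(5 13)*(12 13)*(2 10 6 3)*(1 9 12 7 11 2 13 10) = (1 9 12 10 6 3 13 5 7 11 2) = [0, 9, 1, 13, 4, 7, 3, 11, 8, 12, 6, 2, 10, 5]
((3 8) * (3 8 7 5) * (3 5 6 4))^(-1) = ((8)(3 7 6 4))^(-1) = (8)(3 4 6 7)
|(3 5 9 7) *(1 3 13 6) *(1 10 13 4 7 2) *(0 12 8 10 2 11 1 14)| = 40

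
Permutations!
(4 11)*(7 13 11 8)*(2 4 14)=(2 4 8 7 13 11 14)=[0, 1, 4, 3, 8, 5, 6, 13, 7, 9, 10, 14, 12, 11, 2]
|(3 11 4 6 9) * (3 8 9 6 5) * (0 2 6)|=12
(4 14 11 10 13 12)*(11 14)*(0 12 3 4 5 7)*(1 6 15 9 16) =(0 12 5 7)(1 6 15 9 16)(3 4 11 10 13) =[12, 6, 2, 4, 11, 7, 15, 0, 8, 16, 13, 10, 5, 3, 14, 9, 1]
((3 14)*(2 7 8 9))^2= ((2 7 8 9)(3 14))^2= (14)(2 8)(7 9)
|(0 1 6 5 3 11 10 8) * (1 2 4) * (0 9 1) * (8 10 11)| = 6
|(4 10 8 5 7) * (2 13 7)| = 7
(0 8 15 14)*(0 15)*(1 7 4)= (0 8)(1 7 4)(14 15)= [8, 7, 2, 3, 1, 5, 6, 4, 0, 9, 10, 11, 12, 13, 15, 14]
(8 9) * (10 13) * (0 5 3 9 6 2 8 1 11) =(0 5 3 9 1 11)(2 8 6)(10 13) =[5, 11, 8, 9, 4, 3, 2, 7, 6, 1, 13, 0, 12, 10]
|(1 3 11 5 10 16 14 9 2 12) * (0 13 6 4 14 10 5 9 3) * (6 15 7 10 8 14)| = |(0 13 15 7 10 16 8 14 3 11 9 2 12 1)(4 6)| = 14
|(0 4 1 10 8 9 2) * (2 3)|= 8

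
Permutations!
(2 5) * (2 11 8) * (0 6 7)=(0 6 7)(2 5 11 8)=[6, 1, 5, 3, 4, 11, 7, 0, 2, 9, 10, 8]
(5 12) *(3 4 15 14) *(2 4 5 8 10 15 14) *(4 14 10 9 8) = (2 14 3 5 12 4 10 15)(8 9) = [0, 1, 14, 5, 10, 12, 6, 7, 9, 8, 15, 11, 4, 13, 3, 2]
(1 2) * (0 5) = [5, 2, 1, 3, 4, 0] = (0 5)(1 2)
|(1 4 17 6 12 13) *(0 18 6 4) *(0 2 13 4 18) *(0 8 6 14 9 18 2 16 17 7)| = |(0 8 6 12 4 7)(1 16 17 2 13)(9 18 14)| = 30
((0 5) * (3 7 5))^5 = (0 3 7 5)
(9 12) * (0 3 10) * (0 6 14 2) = (0 3 10 6 14 2)(9 12) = [3, 1, 0, 10, 4, 5, 14, 7, 8, 12, 6, 11, 9, 13, 2]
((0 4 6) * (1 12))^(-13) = (0 6 4)(1 12)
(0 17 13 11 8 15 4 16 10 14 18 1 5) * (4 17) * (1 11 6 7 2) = (0 4 16 10 14 18 11 8 15 17 13 6 7 2 1 5) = [4, 5, 1, 3, 16, 0, 7, 2, 15, 9, 14, 8, 12, 6, 18, 17, 10, 13, 11]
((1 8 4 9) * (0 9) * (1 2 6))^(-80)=(0 1 9 8 2 4 6)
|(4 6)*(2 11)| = 2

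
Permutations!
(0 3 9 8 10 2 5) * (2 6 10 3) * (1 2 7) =(0 7 1 2 5)(3 9 8)(6 10) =[7, 2, 5, 9, 4, 0, 10, 1, 3, 8, 6]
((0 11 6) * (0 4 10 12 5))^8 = ((0 11 6 4 10 12 5))^8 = (0 11 6 4 10 12 5)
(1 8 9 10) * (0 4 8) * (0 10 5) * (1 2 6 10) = [4, 1, 6, 3, 8, 0, 10, 7, 9, 5, 2] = (0 4 8 9 5)(2 6 10)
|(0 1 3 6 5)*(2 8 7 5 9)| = |(0 1 3 6 9 2 8 7 5)| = 9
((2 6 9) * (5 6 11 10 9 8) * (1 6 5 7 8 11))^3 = ((1 6 11 10 9 2)(7 8))^3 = (1 10)(2 11)(6 9)(7 8)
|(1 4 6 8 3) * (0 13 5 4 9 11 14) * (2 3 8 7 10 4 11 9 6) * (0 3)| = 12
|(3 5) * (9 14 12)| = 6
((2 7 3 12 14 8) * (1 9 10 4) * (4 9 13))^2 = ((1 13 4)(2 7 3 12 14 8)(9 10))^2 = (1 4 13)(2 3 14)(7 12 8)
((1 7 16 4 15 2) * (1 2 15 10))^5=(16)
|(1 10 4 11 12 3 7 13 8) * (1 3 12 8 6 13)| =|(1 10 4 11 8 3 7)(6 13)| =14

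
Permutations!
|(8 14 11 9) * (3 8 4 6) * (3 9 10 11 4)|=6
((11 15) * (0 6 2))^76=((0 6 2)(11 15))^76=(15)(0 6 2)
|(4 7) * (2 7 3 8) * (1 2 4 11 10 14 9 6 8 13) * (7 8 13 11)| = |(1 2 8 4 3 11 10 14 9 6 13)| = 11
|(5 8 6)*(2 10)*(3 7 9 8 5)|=10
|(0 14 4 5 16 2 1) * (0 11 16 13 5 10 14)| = |(1 11 16 2)(4 10 14)(5 13)| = 12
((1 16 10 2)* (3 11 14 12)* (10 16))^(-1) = (16)(1 2 10)(3 12 14 11)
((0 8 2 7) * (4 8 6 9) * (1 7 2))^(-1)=((0 6 9 4 8 1 7))^(-1)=(0 7 1 8 4 9 6)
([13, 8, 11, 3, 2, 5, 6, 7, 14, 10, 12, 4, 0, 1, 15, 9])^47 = [1, 14, 4, 3, 11, 5, 6, 7, 15, 12, 0, 2, 13, 8, 9, 10]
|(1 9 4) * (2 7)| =|(1 9 4)(2 7)| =6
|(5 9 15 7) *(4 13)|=|(4 13)(5 9 15 7)|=4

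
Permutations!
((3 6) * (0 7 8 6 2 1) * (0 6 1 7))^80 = ((1 6 3 2 7 8))^80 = (1 3 7)(2 8 6)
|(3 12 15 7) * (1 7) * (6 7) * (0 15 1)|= |(0 15)(1 6 7 3 12)|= 10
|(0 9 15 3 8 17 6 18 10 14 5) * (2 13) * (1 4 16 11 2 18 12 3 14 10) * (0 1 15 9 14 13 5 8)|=|(0 14 8 17 6 12 3)(1 4 16 11 2 5)(13 18 15)|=42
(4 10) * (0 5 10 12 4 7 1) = (0 5 10 7 1)(4 12) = [5, 0, 2, 3, 12, 10, 6, 1, 8, 9, 7, 11, 4]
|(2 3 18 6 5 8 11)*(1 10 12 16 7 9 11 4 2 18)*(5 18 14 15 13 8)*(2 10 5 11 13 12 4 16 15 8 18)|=26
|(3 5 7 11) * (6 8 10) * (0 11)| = 15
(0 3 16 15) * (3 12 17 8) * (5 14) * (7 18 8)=(0 12 17 7 18 8 3 16 15)(5 14)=[12, 1, 2, 16, 4, 14, 6, 18, 3, 9, 10, 11, 17, 13, 5, 0, 15, 7, 8]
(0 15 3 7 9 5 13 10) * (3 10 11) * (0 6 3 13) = [15, 1, 2, 7, 4, 0, 3, 9, 8, 5, 6, 13, 12, 11, 14, 10] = (0 15 10 6 3 7 9 5)(11 13)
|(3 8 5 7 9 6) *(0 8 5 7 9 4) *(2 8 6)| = |(0 6 3 5 9 2 8 7 4)| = 9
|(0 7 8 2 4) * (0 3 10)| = |(0 7 8 2 4 3 10)| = 7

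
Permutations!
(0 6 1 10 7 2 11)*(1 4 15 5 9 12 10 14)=(0 6 4 15 5 9 12 10 7 2 11)(1 14)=[6, 14, 11, 3, 15, 9, 4, 2, 8, 12, 7, 0, 10, 13, 1, 5]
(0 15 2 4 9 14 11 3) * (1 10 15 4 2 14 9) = (0 4 1 10 15 14 11 3) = [4, 10, 2, 0, 1, 5, 6, 7, 8, 9, 15, 3, 12, 13, 11, 14]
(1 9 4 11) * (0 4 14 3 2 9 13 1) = (0 4 11)(1 13)(2 9 14 3) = [4, 13, 9, 2, 11, 5, 6, 7, 8, 14, 10, 0, 12, 1, 3]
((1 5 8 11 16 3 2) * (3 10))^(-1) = ((1 5 8 11 16 10 3 2))^(-1) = (1 2 3 10 16 11 8 5)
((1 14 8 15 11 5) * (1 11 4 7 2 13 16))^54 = (16)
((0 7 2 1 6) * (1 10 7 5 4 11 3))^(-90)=(0 5 4 11 3 1 6)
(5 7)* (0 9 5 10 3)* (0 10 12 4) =[9, 1, 2, 10, 0, 7, 6, 12, 8, 5, 3, 11, 4] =(0 9 5 7 12 4)(3 10)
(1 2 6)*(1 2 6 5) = (1 6 2 5) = [0, 6, 5, 3, 4, 1, 2]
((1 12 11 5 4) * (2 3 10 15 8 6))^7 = (1 11 4 12 5)(2 3 10 15 8 6)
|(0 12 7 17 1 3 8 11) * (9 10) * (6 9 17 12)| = |(0 6 9 10 17 1 3 8 11)(7 12)| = 18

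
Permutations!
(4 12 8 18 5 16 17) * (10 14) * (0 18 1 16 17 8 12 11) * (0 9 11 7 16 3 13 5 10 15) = (0 18 10 14 15)(1 3 13 5 17 4 7 16 8)(9 11) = [18, 3, 2, 13, 7, 17, 6, 16, 1, 11, 14, 9, 12, 5, 15, 0, 8, 4, 10]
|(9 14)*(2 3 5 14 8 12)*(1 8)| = |(1 8 12 2 3 5 14 9)| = 8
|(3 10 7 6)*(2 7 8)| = 6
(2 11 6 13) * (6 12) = (2 11 12 6 13) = [0, 1, 11, 3, 4, 5, 13, 7, 8, 9, 10, 12, 6, 2]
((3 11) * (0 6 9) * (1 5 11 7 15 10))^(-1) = ((0 6 9)(1 5 11 3 7 15 10))^(-1) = (0 9 6)(1 10 15 7 3 11 5)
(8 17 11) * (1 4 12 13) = (1 4 12 13)(8 17 11) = [0, 4, 2, 3, 12, 5, 6, 7, 17, 9, 10, 8, 13, 1, 14, 15, 16, 11]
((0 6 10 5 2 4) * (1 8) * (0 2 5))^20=((0 6 10)(1 8)(2 4))^20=(0 10 6)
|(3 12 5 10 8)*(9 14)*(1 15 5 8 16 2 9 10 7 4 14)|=|(1 15 5 7 4 14 10 16 2 9)(3 12 8)|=30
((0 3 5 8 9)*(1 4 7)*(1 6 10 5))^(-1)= ((0 3 1 4 7 6 10 5 8 9))^(-1)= (0 9 8 5 10 6 7 4 1 3)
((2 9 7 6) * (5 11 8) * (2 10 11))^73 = ((2 9 7 6 10 11 8 5))^73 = (2 9 7 6 10 11 8 5)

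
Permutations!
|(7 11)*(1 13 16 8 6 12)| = 6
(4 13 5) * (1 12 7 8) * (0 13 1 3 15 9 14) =(0 13 5 4 1 12 7 8 3 15 9 14) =[13, 12, 2, 15, 1, 4, 6, 8, 3, 14, 10, 11, 7, 5, 0, 9]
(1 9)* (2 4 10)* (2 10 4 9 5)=(10)(1 5 2 9)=[0, 5, 9, 3, 4, 2, 6, 7, 8, 1, 10]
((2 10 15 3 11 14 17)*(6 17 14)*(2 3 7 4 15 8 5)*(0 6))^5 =(17)(2 10 8 5)(4 7 15)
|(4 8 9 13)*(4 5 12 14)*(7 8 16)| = |(4 16 7 8 9 13 5 12 14)| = 9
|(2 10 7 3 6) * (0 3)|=|(0 3 6 2 10 7)|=6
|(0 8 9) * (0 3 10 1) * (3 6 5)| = 8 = |(0 8 9 6 5 3 10 1)|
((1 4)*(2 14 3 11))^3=(1 4)(2 11 3 14)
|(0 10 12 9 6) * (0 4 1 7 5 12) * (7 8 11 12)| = |(0 10)(1 8 11 12 9 6 4)(5 7)| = 14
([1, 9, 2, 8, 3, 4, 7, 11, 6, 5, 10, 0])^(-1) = (0 11 7 6 8 3 4 5 9 1)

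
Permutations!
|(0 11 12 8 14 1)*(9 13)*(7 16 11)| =8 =|(0 7 16 11 12 8 14 1)(9 13)|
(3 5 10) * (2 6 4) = [0, 1, 6, 5, 2, 10, 4, 7, 8, 9, 3] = (2 6 4)(3 5 10)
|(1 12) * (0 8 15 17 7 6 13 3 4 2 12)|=12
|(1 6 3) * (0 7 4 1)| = |(0 7 4 1 6 3)| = 6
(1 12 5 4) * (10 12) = [0, 10, 2, 3, 1, 4, 6, 7, 8, 9, 12, 11, 5] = (1 10 12 5 4)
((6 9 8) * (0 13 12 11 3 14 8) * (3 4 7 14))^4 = (0 4 6 12 14)(7 9 11 8 13) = ((0 13 12 11 4 7 14 8 6 9))^4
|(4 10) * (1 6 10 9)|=5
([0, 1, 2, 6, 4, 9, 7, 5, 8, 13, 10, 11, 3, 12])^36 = [0, 1, 2, 6, 4, 9, 7, 5, 8, 13, 10, 11, 3, 12]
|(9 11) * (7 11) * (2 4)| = 6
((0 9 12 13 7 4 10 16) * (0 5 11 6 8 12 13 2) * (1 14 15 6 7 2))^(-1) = (0 2 13 9)(1 12 8 6 15 14)(4 7 11 5 16 10)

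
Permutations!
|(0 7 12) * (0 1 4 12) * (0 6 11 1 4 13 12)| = 8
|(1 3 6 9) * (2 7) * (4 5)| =4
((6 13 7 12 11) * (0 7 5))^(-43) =(0 5 13 6 11 12 7)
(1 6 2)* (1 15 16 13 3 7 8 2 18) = (1 6 18)(2 15 16 13 3 7 8) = [0, 6, 15, 7, 4, 5, 18, 8, 2, 9, 10, 11, 12, 3, 14, 16, 13, 17, 1]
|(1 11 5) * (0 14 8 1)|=|(0 14 8 1 11 5)|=6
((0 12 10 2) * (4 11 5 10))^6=((0 12 4 11 5 10 2))^6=(0 2 10 5 11 4 12)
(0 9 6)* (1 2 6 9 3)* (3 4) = (9)(0 4 3 1 2 6) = [4, 2, 6, 1, 3, 5, 0, 7, 8, 9]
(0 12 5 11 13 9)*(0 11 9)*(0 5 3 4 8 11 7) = [12, 1, 2, 4, 8, 9, 6, 0, 11, 7, 10, 13, 3, 5] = (0 12 3 4 8 11 13 5 9 7)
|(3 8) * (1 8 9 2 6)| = 6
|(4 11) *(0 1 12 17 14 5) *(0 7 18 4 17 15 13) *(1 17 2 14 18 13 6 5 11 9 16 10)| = 42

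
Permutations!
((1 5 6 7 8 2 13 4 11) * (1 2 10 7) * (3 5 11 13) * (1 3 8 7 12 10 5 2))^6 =((1 11)(2 8 5 6 3)(4 13)(10 12))^6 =(13)(2 8 5 6 3)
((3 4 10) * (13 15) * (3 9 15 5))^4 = ((3 4 10 9 15 13 5))^4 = (3 15 4 13 10 5 9)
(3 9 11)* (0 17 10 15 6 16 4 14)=(0 17 10 15 6 16 4 14)(3 9 11)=[17, 1, 2, 9, 14, 5, 16, 7, 8, 11, 15, 3, 12, 13, 0, 6, 4, 10]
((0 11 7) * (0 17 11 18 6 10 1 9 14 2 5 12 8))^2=(0 6 1 14 5 8 18 10 9 2 12)(7 11 17)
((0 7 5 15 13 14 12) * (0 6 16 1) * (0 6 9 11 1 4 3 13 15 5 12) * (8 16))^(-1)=(0 14 13 3 4 16 8 6 1 11 9 12 7)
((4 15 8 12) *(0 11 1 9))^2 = ((0 11 1 9)(4 15 8 12))^2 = (0 1)(4 8)(9 11)(12 15)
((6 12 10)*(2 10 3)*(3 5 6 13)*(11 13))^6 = (2 10 11 13 3)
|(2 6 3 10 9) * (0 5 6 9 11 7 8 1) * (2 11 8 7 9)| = |(0 5 6 3 10 8 1)(9 11)| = 14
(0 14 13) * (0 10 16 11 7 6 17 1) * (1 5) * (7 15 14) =(0 7 6 17 5 1)(10 16 11 15 14 13) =[7, 0, 2, 3, 4, 1, 17, 6, 8, 9, 16, 15, 12, 10, 13, 14, 11, 5]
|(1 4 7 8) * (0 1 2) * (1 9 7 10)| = 15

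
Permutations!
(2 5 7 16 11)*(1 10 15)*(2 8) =(1 10 15)(2 5 7 16 11 8) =[0, 10, 5, 3, 4, 7, 6, 16, 2, 9, 15, 8, 12, 13, 14, 1, 11]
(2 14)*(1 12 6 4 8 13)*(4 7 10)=(1 12 6 7 10 4 8 13)(2 14)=[0, 12, 14, 3, 8, 5, 7, 10, 13, 9, 4, 11, 6, 1, 2]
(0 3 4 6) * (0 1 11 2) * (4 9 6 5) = (0 3 9 6 1 11 2)(4 5) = [3, 11, 0, 9, 5, 4, 1, 7, 8, 6, 10, 2]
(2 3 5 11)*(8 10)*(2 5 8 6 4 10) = (2 3 8)(4 10 6)(5 11) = [0, 1, 3, 8, 10, 11, 4, 7, 2, 9, 6, 5]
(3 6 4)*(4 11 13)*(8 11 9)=[0, 1, 2, 6, 3, 5, 9, 7, 11, 8, 10, 13, 12, 4]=(3 6 9 8 11 13 4)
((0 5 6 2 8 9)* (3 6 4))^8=(9)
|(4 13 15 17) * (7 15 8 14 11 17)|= 6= |(4 13 8 14 11 17)(7 15)|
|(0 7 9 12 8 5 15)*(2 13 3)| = 21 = |(0 7 9 12 8 5 15)(2 13 3)|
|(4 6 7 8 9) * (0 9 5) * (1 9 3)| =9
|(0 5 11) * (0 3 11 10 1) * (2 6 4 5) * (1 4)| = 12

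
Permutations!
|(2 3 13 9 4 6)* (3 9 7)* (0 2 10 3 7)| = |(0 2 9 4 6 10 3 13)| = 8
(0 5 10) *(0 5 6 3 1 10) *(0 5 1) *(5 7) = [6, 10, 2, 0, 4, 7, 3, 5, 8, 9, 1] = (0 6 3)(1 10)(5 7)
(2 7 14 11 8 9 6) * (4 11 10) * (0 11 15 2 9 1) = (0 11 8 1)(2 7 14 10 4 15)(6 9) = [11, 0, 7, 3, 15, 5, 9, 14, 1, 6, 4, 8, 12, 13, 10, 2]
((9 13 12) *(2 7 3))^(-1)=(2 3 7)(9 12 13)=((2 7 3)(9 13 12))^(-1)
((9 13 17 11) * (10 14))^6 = (9 17)(11 13)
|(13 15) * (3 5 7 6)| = |(3 5 7 6)(13 15)| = 4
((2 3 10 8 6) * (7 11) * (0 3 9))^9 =(0 10 6 9 3 8 2)(7 11)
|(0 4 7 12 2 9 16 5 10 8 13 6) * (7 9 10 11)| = 13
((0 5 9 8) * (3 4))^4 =((0 5 9 8)(3 4))^4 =(9)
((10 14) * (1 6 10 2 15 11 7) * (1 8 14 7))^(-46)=(1 11 15 2 14 8 7 10 6)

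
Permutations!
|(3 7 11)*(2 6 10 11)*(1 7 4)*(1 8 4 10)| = 12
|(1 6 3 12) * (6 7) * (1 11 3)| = 3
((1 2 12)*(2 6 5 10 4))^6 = (1 12 2 4 10 5 6)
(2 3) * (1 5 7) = (1 5 7)(2 3) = [0, 5, 3, 2, 4, 7, 6, 1]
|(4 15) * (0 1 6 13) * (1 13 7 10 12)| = |(0 13)(1 6 7 10 12)(4 15)| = 10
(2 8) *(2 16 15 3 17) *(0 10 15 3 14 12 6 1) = (0 10 15 14 12 6 1)(2 8 16 3 17) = [10, 0, 8, 17, 4, 5, 1, 7, 16, 9, 15, 11, 6, 13, 12, 14, 3, 2]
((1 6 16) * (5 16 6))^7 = ((1 5 16))^7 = (1 5 16)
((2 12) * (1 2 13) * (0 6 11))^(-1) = (0 11 6)(1 13 12 2) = ((0 6 11)(1 2 12 13))^(-1)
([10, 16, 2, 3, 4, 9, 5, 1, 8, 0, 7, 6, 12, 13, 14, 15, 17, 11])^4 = (0 16 5 7 11)(1 6 10 17 9)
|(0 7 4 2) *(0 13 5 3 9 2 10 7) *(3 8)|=|(2 13 5 8 3 9)(4 10 7)|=6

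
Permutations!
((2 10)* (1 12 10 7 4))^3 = (1 2)(4 10)(7 12)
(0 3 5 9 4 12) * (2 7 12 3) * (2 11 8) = (0 11 8 2 7 12)(3 5 9 4) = [11, 1, 7, 5, 3, 9, 6, 12, 2, 4, 10, 8, 0]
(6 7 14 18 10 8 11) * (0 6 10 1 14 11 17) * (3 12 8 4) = (0 6 7 11 10 4 3 12 8 17)(1 14 18) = [6, 14, 2, 12, 3, 5, 7, 11, 17, 9, 4, 10, 8, 13, 18, 15, 16, 0, 1]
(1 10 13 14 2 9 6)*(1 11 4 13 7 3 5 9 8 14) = (1 10 7 3 5 9 6 11 4 13)(2 8 14) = [0, 10, 8, 5, 13, 9, 11, 3, 14, 6, 7, 4, 12, 1, 2]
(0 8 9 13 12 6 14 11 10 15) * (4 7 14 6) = (0 8 9 13 12 4 7 14 11 10 15) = [8, 1, 2, 3, 7, 5, 6, 14, 9, 13, 15, 10, 4, 12, 11, 0]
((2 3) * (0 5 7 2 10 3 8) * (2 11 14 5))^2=((0 2 8)(3 10)(5 7 11 14))^2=(0 8 2)(5 11)(7 14)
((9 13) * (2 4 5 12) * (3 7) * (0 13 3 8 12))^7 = (0 2 7 13 4 8 9 5 12 3) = ((0 13 9 3 7 8 12 2 4 5))^7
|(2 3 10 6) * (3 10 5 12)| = |(2 10 6)(3 5 12)| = 3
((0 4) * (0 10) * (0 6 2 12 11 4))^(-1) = ((2 12 11 4 10 6))^(-1) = (2 6 10 4 11 12)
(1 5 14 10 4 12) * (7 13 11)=(1 5 14 10 4 12)(7 13 11)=[0, 5, 2, 3, 12, 14, 6, 13, 8, 9, 4, 7, 1, 11, 10]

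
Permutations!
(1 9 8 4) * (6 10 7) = [0, 9, 2, 3, 1, 5, 10, 6, 4, 8, 7] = (1 9 8 4)(6 10 7)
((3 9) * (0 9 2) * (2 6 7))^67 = (0 9 3 6 7 2)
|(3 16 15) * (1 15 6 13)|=6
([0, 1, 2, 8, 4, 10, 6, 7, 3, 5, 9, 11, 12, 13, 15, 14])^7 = [0, 1, 2, 8, 4, 10, 6, 7, 3, 5, 9, 11, 12, 13, 15, 14]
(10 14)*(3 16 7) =(3 16 7)(10 14) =[0, 1, 2, 16, 4, 5, 6, 3, 8, 9, 14, 11, 12, 13, 10, 15, 7]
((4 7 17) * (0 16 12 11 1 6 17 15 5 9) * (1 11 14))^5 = (0 6 5 14 7 16 17 9 1 15 12 4)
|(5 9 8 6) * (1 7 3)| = 12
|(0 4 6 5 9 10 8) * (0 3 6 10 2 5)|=|(0 4 10 8 3 6)(2 5 9)|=6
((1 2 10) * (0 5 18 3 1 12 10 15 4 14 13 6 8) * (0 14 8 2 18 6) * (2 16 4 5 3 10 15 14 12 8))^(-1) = (0 13 14 2 4 16 6 5 15 12 8 10 18 1 3)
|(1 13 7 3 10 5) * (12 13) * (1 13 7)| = 7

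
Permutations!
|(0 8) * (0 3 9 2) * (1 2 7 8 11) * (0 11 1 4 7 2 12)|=21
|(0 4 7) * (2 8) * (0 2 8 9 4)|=|(2 9 4 7)|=4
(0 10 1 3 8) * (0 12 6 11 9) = (0 10 1 3 8 12 6 11 9) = [10, 3, 2, 8, 4, 5, 11, 7, 12, 0, 1, 9, 6]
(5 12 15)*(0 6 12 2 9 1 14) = (0 6 12 15 5 2 9 1 14) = [6, 14, 9, 3, 4, 2, 12, 7, 8, 1, 10, 11, 15, 13, 0, 5]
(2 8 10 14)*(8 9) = (2 9 8 10 14) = [0, 1, 9, 3, 4, 5, 6, 7, 10, 8, 14, 11, 12, 13, 2]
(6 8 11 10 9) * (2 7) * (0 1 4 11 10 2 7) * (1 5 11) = (0 5 11 2)(1 4)(6 8 10 9) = [5, 4, 0, 3, 1, 11, 8, 7, 10, 6, 9, 2]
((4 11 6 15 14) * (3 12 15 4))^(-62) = (3 15)(4 11 6)(12 14)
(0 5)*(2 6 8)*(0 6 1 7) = (0 5 6 8 2 1 7) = [5, 7, 1, 3, 4, 6, 8, 0, 2]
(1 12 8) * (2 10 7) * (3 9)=(1 12 8)(2 10 7)(3 9)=[0, 12, 10, 9, 4, 5, 6, 2, 1, 3, 7, 11, 8]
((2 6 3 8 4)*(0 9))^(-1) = ((0 9)(2 6 3 8 4))^(-1) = (0 9)(2 4 8 3 6)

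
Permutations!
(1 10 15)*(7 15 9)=(1 10 9 7 15)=[0, 10, 2, 3, 4, 5, 6, 15, 8, 7, 9, 11, 12, 13, 14, 1]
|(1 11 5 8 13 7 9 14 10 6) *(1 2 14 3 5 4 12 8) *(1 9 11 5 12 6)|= |(1 5 9 3 12 8 13 7 11 4 6 2 14 10)|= 14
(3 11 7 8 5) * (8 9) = (3 11 7 9 8 5) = [0, 1, 2, 11, 4, 3, 6, 9, 5, 8, 10, 7]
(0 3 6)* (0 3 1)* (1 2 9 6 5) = (0 2 9 6 3 5 1) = [2, 0, 9, 5, 4, 1, 3, 7, 8, 6]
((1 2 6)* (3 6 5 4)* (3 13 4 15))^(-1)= (1 6 3 15 5 2)(4 13)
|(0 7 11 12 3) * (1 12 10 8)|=8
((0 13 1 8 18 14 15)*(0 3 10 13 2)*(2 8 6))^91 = ((0 8 18 14 15 3 10 13 1 6 2))^91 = (0 14 10 6 8 15 13 2 18 3 1)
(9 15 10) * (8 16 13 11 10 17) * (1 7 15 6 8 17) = (17)(1 7 15)(6 8 16 13 11 10 9) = [0, 7, 2, 3, 4, 5, 8, 15, 16, 6, 9, 10, 12, 11, 14, 1, 13, 17]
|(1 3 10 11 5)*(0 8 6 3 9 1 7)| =8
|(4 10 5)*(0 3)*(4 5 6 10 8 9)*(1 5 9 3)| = |(0 1 5 9 4 8 3)(6 10)| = 14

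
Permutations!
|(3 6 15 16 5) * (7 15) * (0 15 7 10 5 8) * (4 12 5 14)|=28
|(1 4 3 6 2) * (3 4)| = 4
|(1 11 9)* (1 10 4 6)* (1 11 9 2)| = 7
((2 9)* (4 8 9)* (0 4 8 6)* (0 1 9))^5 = (0 2 1 4 8 9 6)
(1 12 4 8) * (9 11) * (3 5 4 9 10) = [0, 12, 2, 5, 8, 4, 6, 7, 1, 11, 3, 10, 9] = (1 12 9 11 10 3 5 4 8)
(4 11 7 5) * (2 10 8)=(2 10 8)(4 11 7 5)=[0, 1, 10, 3, 11, 4, 6, 5, 2, 9, 8, 7]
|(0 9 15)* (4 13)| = |(0 9 15)(4 13)| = 6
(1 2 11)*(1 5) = (1 2 11 5) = [0, 2, 11, 3, 4, 1, 6, 7, 8, 9, 10, 5]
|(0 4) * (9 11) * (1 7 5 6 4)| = |(0 1 7 5 6 4)(9 11)| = 6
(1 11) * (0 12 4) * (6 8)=[12, 11, 2, 3, 0, 5, 8, 7, 6, 9, 10, 1, 4]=(0 12 4)(1 11)(6 8)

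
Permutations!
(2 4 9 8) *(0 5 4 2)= [5, 1, 2, 3, 9, 4, 6, 7, 0, 8]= (0 5 4 9 8)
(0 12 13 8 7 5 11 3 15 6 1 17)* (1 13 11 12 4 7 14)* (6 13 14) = [4, 17, 2, 15, 7, 12, 14, 5, 6, 9, 10, 3, 11, 8, 1, 13, 16, 0] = (0 4 7 5 12 11 3 15 13 8 6 14 1 17)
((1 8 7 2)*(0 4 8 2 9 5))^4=(0 9 8)(4 5 7)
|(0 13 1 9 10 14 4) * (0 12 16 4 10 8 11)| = 6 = |(0 13 1 9 8 11)(4 12 16)(10 14)|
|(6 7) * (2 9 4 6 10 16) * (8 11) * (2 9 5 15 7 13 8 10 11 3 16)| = 42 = |(2 5 15 7 11 10)(3 16 9 4 6 13 8)|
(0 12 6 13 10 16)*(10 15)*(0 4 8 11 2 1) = [12, 0, 1, 3, 8, 5, 13, 7, 11, 9, 16, 2, 6, 15, 14, 10, 4] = (0 12 6 13 15 10 16 4 8 11 2 1)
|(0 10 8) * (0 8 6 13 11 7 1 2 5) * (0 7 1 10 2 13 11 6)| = 20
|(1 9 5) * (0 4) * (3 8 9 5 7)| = |(0 4)(1 5)(3 8 9 7)| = 4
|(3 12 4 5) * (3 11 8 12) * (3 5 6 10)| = 8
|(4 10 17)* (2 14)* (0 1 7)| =6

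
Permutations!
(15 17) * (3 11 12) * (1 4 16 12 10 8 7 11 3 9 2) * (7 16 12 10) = (1 4 12 9 2)(7 11)(8 16 10)(15 17) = [0, 4, 1, 3, 12, 5, 6, 11, 16, 2, 8, 7, 9, 13, 14, 17, 10, 15]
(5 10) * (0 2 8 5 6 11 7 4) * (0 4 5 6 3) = [2, 1, 8, 0, 4, 10, 11, 5, 6, 9, 3, 7] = (0 2 8 6 11 7 5 10 3)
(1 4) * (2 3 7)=(1 4)(2 3 7)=[0, 4, 3, 7, 1, 5, 6, 2]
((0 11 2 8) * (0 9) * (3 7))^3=(0 8 11 9 2)(3 7)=((0 11 2 8 9)(3 7))^3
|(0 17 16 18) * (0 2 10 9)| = 7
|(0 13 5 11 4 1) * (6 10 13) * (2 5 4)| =6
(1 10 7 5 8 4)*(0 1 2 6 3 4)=(0 1 10 7 5 8)(2 6 3 4)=[1, 10, 6, 4, 2, 8, 3, 5, 0, 9, 7]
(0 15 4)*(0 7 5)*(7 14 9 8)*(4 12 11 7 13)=(0 15 12 11 7 5)(4 14 9 8 13)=[15, 1, 2, 3, 14, 0, 6, 5, 13, 8, 10, 7, 11, 4, 9, 12]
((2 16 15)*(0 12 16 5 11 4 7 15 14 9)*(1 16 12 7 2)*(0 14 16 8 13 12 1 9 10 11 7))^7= ((16)(1 8 13 12)(2 5 7 15 9 14 10 11 4))^7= (16)(1 12 13 8)(2 11 14 15 5 4 10 9 7)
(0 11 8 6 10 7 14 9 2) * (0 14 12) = (0 11 8 6 10 7 12)(2 14 9) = [11, 1, 14, 3, 4, 5, 10, 12, 6, 2, 7, 8, 0, 13, 9]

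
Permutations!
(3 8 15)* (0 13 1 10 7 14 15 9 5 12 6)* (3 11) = [13, 10, 2, 8, 4, 12, 0, 14, 9, 5, 7, 3, 6, 1, 15, 11] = (0 13 1 10 7 14 15 11 3 8 9 5 12 6)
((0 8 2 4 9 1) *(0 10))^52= ((0 8 2 4 9 1 10))^52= (0 4 10 2 1 8 9)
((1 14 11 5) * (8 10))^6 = ((1 14 11 5)(8 10))^6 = (1 11)(5 14)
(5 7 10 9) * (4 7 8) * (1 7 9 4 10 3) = [0, 7, 2, 1, 9, 8, 6, 3, 10, 5, 4] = (1 7 3)(4 9 5 8 10)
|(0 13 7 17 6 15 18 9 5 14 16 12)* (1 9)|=|(0 13 7 17 6 15 18 1 9 5 14 16 12)|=13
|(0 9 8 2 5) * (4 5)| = |(0 9 8 2 4 5)| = 6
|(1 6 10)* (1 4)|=|(1 6 10 4)|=4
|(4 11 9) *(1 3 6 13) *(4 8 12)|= |(1 3 6 13)(4 11 9 8 12)|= 20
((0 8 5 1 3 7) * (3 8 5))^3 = (0 8)(1 7)(3 5)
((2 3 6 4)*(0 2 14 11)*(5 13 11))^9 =((0 2 3 6 4 14 5 13 11))^9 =(14)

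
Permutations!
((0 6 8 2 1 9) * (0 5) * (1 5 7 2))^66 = (0 8 9 2)(1 7 5 6)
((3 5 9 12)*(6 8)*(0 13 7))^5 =(0 7 13)(3 5 9 12)(6 8)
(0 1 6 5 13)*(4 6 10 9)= (0 1 10 9 4 6 5 13)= [1, 10, 2, 3, 6, 13, 5, 7, 8, 4, 9, 11, 12, 0]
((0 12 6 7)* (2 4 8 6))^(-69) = (0 12 2 4 8 6 7)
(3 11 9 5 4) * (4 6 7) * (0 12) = (0 12)(3 11 9 5 6 7 4) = [12, 1, 2, 11, 3, 6, 7, 4, 8, 5, 10, 9, 0]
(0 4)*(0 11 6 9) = (0 4 11 6 9) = [4, 1, 2, 3, 11, 5, 9, 7, 8, 0, 10, 6]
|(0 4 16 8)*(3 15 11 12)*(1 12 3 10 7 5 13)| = 12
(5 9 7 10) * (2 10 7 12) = [0, 1, 10, 3, 4, 9, 6, 7, 8, 12, 5, 11, 2] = (2 10 5 9 12)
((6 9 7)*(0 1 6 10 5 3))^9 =(0 1 6 9 7 10 5 3)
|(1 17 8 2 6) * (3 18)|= |(1 17 8 2 6)(3 18)|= 10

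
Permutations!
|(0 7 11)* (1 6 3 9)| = |(0 7 11)(1 6 3 9)| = 12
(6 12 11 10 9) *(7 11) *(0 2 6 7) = [2, 1, 6, 3, 4, 5, 12, 11, 8, 7, 9, 10, 0] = (0 2 6 12)(7 11 10 9)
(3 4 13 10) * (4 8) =[0, 1, 2, 8, 13, 5, 6, 7, 4, 9, 3, 11, 12, 10] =(3 8 4 13 10)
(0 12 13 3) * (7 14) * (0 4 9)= (0 12 13 3 4 9)(7 14)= [12, 1, 2, 4, 9, 5, 6, 14, 8, 0, 10, 11, 13, 3, 7]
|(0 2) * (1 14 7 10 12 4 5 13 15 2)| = |(0 1 14 7 10 12 4 5 13 15 2)| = 11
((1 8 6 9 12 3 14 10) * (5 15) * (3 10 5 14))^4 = ((1 8 6 9 12 10)(5 15 14))^4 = (1 12 6)(5 15 14)(8 10 9)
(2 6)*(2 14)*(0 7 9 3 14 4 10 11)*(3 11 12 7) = (0 3 14 2 6 4 10 12 7 9 11) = [3, 1, 6, 14, 10, 5, 4, 9, 8, 11, 12, 0, 7, 13, 2]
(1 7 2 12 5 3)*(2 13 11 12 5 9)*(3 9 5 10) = (1 7 13 11 12 5 9 2 10 3) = [0, 7, 10, 1, 4, 9, 6, 13, 8, 2, 3, 12, 5, 11]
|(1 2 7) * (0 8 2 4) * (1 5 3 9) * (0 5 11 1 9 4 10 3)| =10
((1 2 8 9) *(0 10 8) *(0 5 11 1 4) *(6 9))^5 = ((0 10 8 6 9 4)(1 2 5 11))^5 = (0 4 9 6 8 10)(1 2 5 11)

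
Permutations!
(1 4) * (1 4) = [0, 1, 2, 3, 4] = (4)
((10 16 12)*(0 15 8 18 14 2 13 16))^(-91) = (0 10 12 16 13 2 14 18 8 15)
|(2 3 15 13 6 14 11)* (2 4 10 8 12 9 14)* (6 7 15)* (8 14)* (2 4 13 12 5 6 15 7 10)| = |(2 3 15 12 9 8 5 6 4)(10 14 11 13)| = 36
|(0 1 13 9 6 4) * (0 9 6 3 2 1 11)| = |(0 11)(1 13 6 4 9 3 2)| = 14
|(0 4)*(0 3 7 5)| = |(0 4 3 7 5)| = 5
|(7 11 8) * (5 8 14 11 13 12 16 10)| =14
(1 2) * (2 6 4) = [0, 6, 1, 3, 2, 5, 4] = (1 6 4 2)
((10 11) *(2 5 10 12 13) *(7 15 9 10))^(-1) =((2 5 7 15 9 10 11 12 13))^(-1) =(2 13 12 11 10 9 15 7 5)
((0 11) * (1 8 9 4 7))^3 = (0 11)(1 4 8 7 9)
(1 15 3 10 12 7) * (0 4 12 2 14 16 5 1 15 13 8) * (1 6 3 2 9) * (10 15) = [4, 13, 14, 15, 12, 6, 3, 10, 0, 1, 9, 11, 7, 8, 16, 2, 5] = (0 4 12 7 10 9 1 13 8)(2 14 16 5 6 3 15)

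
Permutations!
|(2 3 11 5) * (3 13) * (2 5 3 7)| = 6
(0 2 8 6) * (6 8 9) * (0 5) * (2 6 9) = (9)(0 6 5) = [6, 1, 2, 3, 4, 0, 5, 7, 8, 9]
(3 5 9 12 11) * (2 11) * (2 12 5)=(12)(2 11 3)(5 9)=[0, 1, 11, 2, 4, 9, 6, 7, 8, 5, 10, 3, 12]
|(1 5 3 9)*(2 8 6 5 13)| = |(1 13 2 8 6 5 3 9)| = 8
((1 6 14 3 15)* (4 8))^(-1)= (1 15 3 14 6)(4 8)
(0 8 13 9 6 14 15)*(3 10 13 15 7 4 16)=(0 8 15)(3 10 13 9 6 14 7 4 16)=[8, 1, 2, 10, 16, 5, 14, 4, 15, 6, 13, 11, 12, 9, 7, 0, 3]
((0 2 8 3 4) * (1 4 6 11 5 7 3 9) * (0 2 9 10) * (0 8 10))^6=((0 9 1 4 2 10 8)(3 6 11 5 7))^6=(0 8 10 2 4 1 9)(3 6 11 5 7)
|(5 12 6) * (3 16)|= |(3 16)(5 12 6)|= 6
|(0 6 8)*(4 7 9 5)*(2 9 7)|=|(0 6 8)(2 9 5 4)|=12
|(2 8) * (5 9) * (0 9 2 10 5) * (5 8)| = 2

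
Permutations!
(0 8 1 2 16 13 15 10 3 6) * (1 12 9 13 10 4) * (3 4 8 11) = (0 11 3 6)(1 2 16 10 4)(8 12 9 13 15) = [11, 2, 16, 6, 1, 5, 0, 7, 12, 13, 4, 3, 9, 15, 14, 8, 10]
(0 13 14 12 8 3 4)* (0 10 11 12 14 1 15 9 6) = (0 13 1 15 9 6)(3 4 10 11 12 8) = [13, 15, 2, 4, 10, 5, 0, 7, 3, 6, 11, 12, 8, 1, 14, 9]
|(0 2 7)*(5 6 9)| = 3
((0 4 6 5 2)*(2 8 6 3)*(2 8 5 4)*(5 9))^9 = ((0 2)(3 8 6 4)(5 9))^9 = (0 2)(3 8 6 4)(5 9)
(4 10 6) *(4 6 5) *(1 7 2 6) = (1 7 2 6)(4 10 5) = [0, 7, 6, 3, 10, 4, 1, 2, 8, 9, 5]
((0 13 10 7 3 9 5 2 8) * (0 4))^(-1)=((0 13 10 7 3 9 5 2 8 4))^(-1)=(0 4 8 2 5 9 3 7 10 13)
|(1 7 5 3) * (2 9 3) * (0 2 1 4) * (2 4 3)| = |(0 4)(1 7 5)(2 9)| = 6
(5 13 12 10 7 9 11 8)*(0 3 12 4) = (0 3 12 10 7 9 11 8 5 13 4) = [3, 1, 2, 12, 0, 13, 6, 9, 5, 11, 7, 8, 10, 4]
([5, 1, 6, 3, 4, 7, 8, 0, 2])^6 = (8)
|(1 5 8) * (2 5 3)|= |(1 3 2 5 8)|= 5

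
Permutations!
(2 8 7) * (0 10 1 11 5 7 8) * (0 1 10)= (1 11 5 7 2)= [0, 11, 1, 3, 4, 7, 6, 2, 8, 9, 10, 5]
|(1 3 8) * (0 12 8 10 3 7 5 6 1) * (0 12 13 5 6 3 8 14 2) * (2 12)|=|(0 13 5 3 10 8 2)(1 7 6)(12 14)|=42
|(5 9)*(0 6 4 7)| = 4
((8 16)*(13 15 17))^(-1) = (8 16)(13 17 15)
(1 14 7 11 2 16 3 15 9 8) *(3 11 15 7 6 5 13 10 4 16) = (1 14 6 5 13 10 4 16 11 2 3 7 15 9 8) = [0, 14, 3, 7, 16, 13, 5, 15, 1, 8, 4, 2, 12, 10, 6, 9, 11]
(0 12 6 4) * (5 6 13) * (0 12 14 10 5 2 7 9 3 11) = (0 14 10 5 6 4 12 13 2 7 9 3 11) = [14, 1, 7, 11, 12, 6, 4, 9, 8, 3, 5, 0, 13, 2, 10]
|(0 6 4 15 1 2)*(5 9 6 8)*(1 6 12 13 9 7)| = |(0 8 5 7 1 2)(4 15 6)(9 12 13)| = 6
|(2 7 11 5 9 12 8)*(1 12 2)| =15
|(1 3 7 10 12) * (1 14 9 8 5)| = 9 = |(1 3 7 10 12 14 9 8 5)|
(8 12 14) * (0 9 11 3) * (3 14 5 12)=[9, 1, 2, 0, 4, 12, 6, 7, 3, 11, 10, 14, 5, 13, 8]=(0 9 11 14 8 3)(5 12)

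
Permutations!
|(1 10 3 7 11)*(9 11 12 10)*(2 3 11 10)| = 4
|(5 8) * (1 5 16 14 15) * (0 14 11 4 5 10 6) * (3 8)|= |(0 14 15 1 10 6)(3 8 16 11 4 5)|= 6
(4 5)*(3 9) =(3 9)(4 5) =[0, 1, 2, 9, 5, 4, 6, 7, 8, 3]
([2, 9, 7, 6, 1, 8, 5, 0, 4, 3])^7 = [2, 1, 7, 3, 4, 5, 6, 0, 8, 9]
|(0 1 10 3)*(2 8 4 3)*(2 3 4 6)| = |(0 1 10 3)(2 8 6)| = 12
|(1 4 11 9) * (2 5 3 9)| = 7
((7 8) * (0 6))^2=(8)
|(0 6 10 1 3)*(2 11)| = 10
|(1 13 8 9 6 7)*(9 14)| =|(1 13 8 14 9 6 7)| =7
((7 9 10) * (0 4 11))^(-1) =(0 11 4)(7 10 9)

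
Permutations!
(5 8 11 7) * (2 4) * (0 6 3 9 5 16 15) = [6, 1, 4, 9, 2, 8, 3, 16, 11, 5, 10, 7, 12, 13, 14, 0, 15] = (0 6 3 9 5 8 11 7 16 15)(2 4)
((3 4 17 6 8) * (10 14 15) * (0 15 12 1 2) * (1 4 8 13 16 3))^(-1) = ((0 15 10 14 12 4 17 6 13 16 3 8 1 2))^(-1) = (0 2 1 8 3 16 13 6 17 4 12 14 10 15)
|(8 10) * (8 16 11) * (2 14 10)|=6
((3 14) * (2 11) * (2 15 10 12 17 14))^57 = ((2 11 15 10 12 17 14 3))^57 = (2 11 15 10 12 17 14 3)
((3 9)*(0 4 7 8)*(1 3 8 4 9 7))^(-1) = (0 8 9)(1 4 7 3)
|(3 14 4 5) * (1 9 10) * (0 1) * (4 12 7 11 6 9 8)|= 13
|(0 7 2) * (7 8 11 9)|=6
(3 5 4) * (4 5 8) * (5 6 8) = (3 5 6 8 4) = [0, 1, 2, 5, 3, 6, 8, 7, 4]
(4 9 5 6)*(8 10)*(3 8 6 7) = (3 8 10 6 4 9 5 7) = [0, 1, 2, 8, 9, 7, 4, 3, 10, 5, 6]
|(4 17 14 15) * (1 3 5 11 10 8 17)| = 10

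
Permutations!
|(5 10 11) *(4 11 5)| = |(4 11)(5 10)| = 2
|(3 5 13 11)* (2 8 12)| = |(2 8 12)(3 5 13 11)| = 12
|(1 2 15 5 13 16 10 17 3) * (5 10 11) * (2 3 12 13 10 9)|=|(1 3)(2 15 9)(5 10 17 12 13 16 11)|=42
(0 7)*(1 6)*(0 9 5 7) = (1 6)(5 7 9) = [0, 6, 2, 3, 4, 7, 1, 9, 8, 5]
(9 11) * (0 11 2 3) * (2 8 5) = (0 11 9 8 5 2 3) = [11, 1, 3, 0, 4, 2, 6, 7, 5, 8, 10, 9]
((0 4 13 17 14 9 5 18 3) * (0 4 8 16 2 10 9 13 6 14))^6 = ((0 8 16 2 10 9 5 18 3 4 6 14 13 17))^6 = (0 5 13 10 6 16 3)(2 4 8 18 17 9 14)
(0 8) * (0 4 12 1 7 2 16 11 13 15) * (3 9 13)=[8, 7, 16, 9, 12, 5, 6, 2, 4, 13, 10, 3, 1, 15, 14, 0, 11]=(0 8 4 12 1 7 2 16 11 3 9 13 15)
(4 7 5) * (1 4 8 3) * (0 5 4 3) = [5, 3, 2, 1, 7, 8, 6, 4, 0] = (0 5 8)(1 3)(4 7)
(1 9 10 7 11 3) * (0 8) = (0 8)(1 9 10 7 11 3) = [8, 9, 2, 1, 4, 5, 6, 11, 0, 10, 7, 3]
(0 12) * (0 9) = (0 12 9) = [12, 1, 2, 3, 4, 5, 6, 7, 8, 0, 10, 11, 9]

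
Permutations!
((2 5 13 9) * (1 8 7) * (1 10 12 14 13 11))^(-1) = ((1 8 7 10 12 14 13 9 2 5 11))^(-1) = (1 11 5 2 9 13 14 12 10 7 8)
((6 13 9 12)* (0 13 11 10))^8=(0 13 9 12 6 11 10)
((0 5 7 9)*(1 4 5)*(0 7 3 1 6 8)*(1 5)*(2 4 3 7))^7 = ((0 6 8)(1 3 5 7 9 2 4))^7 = (9)(0 6 8)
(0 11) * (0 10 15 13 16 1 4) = (0 11 10 15 13 16 1 4) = [11, 4, 2, 3, 0, 5, 6, 7, 8, 9, 15, 10, 12, 16, 14, 13, 1]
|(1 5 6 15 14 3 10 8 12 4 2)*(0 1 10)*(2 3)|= 12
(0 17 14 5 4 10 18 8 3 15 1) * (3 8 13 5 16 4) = [17, 0, 2, 15, 10, 3, 6, 7, 8, 9, 18, 11, 12, 5, 16, 1, 4, 14, 13] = (0 17 14 16 4 10 18 13 5 3 15 1)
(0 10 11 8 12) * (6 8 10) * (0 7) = [6, 1, 2, 3, 4, 5, 8, 0, 12, 9, 11, 10, 7] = (0 6 8 12 7)(10 11)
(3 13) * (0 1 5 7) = (0 1 5 7)(3 13) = [1, 5, 2, 13, 4, 7, 6, 0, 8, 9, 10, 11, 12, 3]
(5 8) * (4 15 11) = (4 15 11)(5 8) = [0, 1, 2, 3, 15, 8, 6, 7, 5, 9, 10, 4, 12, 13, 14, 11]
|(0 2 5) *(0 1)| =4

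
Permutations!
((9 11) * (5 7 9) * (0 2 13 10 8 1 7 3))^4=(0 8 11 2 1 5 13 7 3 10 9)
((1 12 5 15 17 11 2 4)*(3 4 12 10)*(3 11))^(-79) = (1 10 11 2 12 5 15 17 3 4)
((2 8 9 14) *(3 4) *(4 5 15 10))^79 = ((2 8 9 14)(3 5 15 10 4))^79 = (2 14 9 8)(3 4 10 15 5)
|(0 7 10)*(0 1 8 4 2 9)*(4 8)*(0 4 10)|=6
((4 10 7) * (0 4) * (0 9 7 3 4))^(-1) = ((3 4 10)(7 9))^(-1) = (3 10 4)(7 9)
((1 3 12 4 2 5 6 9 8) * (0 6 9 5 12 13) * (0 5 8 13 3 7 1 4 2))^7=((0 6 8 4)(1 7)(2 12)(5 9 13))^7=(0 4 8 6)(1 7)(2 12)(5 9 13)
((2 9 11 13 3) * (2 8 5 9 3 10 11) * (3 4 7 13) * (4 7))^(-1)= (2 9 5 8 3 11 10 13 7)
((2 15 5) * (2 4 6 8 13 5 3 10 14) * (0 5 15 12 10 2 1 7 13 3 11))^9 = ((0 5 4 6 8 3 2 12 10 14 1 7 13 15 11))^9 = (0 14 6 13 2)(1 8 15 12 5)(3 11 10 4 7)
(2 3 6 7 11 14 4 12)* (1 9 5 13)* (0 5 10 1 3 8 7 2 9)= (0 5 13 3 6 2 8 7 11 14 4 12 9 10 1)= [5, 0, 8, 6, 12, 13, 2, 11, 7, 10, 1, 14, 9, 3, 4]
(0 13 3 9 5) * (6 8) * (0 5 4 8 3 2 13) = (2 13)(3 9 4 8 6) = [0, 1, 13, 9, 8, 5, 3, 7, 6, 4, 10, 11, 12, 2]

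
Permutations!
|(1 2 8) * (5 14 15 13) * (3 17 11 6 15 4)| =9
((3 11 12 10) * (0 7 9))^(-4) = (12)(0 9 7)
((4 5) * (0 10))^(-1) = ((0 10)(4 5))^(-1) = (0 10)(4 5)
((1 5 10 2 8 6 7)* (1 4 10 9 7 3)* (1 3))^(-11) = (1 8 10 7 5 6 2 4 9)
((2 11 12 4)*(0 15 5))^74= (0 5 15)(2 12)(4 11)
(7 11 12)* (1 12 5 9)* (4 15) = (1 12 7 11 5 9)(4 15) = [0, 12, 2, 3, 15, 9, 6, 11, 8, 1, 10, 5, 7, 13, 14, 4]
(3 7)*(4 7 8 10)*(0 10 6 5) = (0 10 4 7 3 8 6 5) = [10, 1, 2, 8, 7, 0, 5, 3, 6, 9, 4]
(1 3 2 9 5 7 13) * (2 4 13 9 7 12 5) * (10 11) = (1 3 4 13)(2 7 9)(5 12)(10 11) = [0, 3, 7, 4, 13, 12, 6, 9, 8, 2, 11, 10, 5, 1]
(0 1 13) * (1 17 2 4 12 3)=[17, 13, 4, 1, 12, 5, 6, 7, 8, 9, 10, 11, 3, 0, 14, 15, 16, 2]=(0 17 2 4 12 3 1 13)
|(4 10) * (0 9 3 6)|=4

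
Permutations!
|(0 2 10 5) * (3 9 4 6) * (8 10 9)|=9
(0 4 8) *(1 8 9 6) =(0 4 9 6 1 8) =[4, 8, 2, 3, 9, 5, 1, 7, 0, 6]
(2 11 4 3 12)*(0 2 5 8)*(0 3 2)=(2 11 4)(3 12 5 8)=[0, 1, 11, 12, 2, 8, 6, 7, 3, 9, 10, 4, 5]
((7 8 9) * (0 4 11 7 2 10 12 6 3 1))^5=((0 4 11 7 8 9 2 10 12 6 3 1))^5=(0 9 3 7 12 4 2 1 8 6 11 10)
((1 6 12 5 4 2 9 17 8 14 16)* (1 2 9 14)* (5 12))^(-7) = (17)(2 16 14)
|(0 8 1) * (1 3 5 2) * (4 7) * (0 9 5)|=12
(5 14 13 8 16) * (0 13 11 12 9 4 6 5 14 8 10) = (0 13 10)(4 6 5 8 16 14 11 12 9) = [13, 1, 2, 3, 6, 8, 5, 7, 16, 4, 0, 12, 9, 10, 11, 15, 14]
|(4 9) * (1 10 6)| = 6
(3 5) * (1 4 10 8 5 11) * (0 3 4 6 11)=(0 3)(1 6 11)(4 10 8 5)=[3, 6, 2, 0, 10, 4, 11, 7, 5, 9, 8, 1]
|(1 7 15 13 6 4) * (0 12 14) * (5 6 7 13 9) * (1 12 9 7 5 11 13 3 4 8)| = 12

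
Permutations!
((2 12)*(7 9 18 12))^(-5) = (18)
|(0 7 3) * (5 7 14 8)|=|(0 14 8 5 7 3)|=6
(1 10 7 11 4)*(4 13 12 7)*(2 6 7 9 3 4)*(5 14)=(1 10 2 6 7 11 13 12 9 3 4)(5 14)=[0, 10, 6, 4, 1, 14, 7, 11, 8, 3, 2, 13, 9, 12, 5]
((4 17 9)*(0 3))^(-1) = (0 3)(4 9 17)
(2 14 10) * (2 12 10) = (2 14)(10 12) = [0, 1, 14, 3, 4, 5, 6, 7, 8, 9, 12, 11, 10, 13, 2]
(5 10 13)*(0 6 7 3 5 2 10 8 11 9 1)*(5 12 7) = (0 6 5 8 11 9 1)(2 10 13)(3 12 7) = [6, 0, 10, 12, 4, 8, 5, 3, 11, 1, 13, 9, 7, 2]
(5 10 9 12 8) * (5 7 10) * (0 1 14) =(0 1 14)(7 10 9 12 8) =[1, 14, 2, 3, 4, 5, 6, 10, 7, 12, 9, 11, 8, 13, 0]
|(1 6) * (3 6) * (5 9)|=6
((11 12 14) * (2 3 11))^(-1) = (2 14 12 11 3)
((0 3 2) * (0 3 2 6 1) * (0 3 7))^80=((0 2 7)(1 3 6))^80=(0 7 2)(1 6 3)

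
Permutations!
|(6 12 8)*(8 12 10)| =|(12)(6 10 8)| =3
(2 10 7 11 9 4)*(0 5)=(0 5)(2 10 7 11 9 4)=[5, 1, 10, 3, 2, 0, 6, 11, 8, 4, 7, 9]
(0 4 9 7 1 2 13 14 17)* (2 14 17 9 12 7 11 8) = (0 4 12 7 1 14 9 11 8 2 13 17) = [4, 14, 13, 3, 12, 5, 6, 1, 2, 11, 10, 8, 7, 17, 9, 15, 16, 0]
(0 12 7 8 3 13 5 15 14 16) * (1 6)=(0 12 7 8 3 13 5 15 14 16)(1 6)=[12, 6, 2, 13, 4, 15, 1, 8, 3, 9, 10, 11, 7, 5, 16, 14, 0]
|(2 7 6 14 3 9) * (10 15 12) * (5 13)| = |(2 7 6 14 3 9)(5 13)(10 15 12)| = 6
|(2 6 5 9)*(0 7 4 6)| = 7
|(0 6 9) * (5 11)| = 6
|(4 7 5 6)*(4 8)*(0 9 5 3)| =8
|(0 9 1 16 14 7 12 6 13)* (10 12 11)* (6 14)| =30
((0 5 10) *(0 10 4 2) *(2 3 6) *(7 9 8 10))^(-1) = (0 2 6 3 4 5)(7 10 8 9) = ((0 5 4 3 6 2)(7 9 8 10))^(-1)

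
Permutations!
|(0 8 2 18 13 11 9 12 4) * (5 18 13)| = 8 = |(0 8 2 13 11 9 12 4)(5 18)|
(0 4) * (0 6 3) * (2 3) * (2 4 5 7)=(0 5 7 2 3)(4 6)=[5, 1, 3, 0, 6, 7, 4, 2]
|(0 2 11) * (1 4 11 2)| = 4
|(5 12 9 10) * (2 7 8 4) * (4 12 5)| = |(2 7 8 12 9 10 4)| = 7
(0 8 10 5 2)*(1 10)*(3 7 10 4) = [8, 4, 0, 7, 3, 2, 6, 10, 1, 9, 5] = (0 8 1 4 3 7 10 5 2)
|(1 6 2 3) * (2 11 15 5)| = 7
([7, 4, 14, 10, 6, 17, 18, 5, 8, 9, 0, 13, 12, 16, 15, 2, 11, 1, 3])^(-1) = [10, 17, 15, 18, 1, 7, 4, 0, 8, 9, 3, 16, 12, 11, 2, 14, 13, 5, 6]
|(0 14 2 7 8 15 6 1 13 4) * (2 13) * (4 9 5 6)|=|(0 14 13 9 5 6 1 2 7 8 15 4)|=12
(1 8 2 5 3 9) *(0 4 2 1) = (0 4 2 5 3 9)(1 8) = [4, 8, 5, 9, 2, 3, 6, 7, 1, 0]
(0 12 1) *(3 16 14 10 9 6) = [12, 0, 2, 16, 4, 5, 3, 7, 8, 6, 9, 11, 1, 13, 10, 15, 14] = (0 12 1)(3 16 14 10 9 6)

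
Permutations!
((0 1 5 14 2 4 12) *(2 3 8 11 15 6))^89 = (0 8 4 14 6 1 11 12 3 2 5 15)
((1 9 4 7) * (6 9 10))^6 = (10)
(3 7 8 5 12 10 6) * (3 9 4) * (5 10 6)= (3 7 8 10 5 12 6 9 4)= [0, 1, 2, 7, 3, 12, 9, 8, 10, 4, 5, 11, 6]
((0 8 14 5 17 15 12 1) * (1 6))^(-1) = ((0 8 14 5 17 15 12 6 1))^(-1) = (0 1 6 12 15 17 5 14 8)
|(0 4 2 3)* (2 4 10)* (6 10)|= 5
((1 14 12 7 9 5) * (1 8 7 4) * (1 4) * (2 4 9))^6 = ((1 14 12)(2 4 9 5 8 7))^6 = (14)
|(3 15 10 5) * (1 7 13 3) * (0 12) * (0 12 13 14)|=|(0 13 3 15 10 5 1 7 14)|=9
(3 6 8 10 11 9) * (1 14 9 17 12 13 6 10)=(1 14 9 3 10 11 17 12 13 6 8)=[0, 14, 2, 10, 4, 5, 8, 7, 1, 3, 11, 17, 13, 6, 9, 15, 16, 12]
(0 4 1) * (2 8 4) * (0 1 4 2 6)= (0 6)(2 8)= [6, 1, 8, 3, 4, 5, 0, 7, 2]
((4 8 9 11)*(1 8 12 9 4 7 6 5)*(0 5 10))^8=(0 7 12 1 10 11 4 5 6 9 8)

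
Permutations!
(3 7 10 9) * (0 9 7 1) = (0 9 3 1)(7 10) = [9, 0, 2, 1, 4, 5, 6, 10, 8, 3, 7]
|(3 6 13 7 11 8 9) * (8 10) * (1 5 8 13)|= 12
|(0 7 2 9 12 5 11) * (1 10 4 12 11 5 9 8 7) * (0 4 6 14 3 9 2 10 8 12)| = |(0 1 8 7 10 6 14 3 9 11 4)(2 12)| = 22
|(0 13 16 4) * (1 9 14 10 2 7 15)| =28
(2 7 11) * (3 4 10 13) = (2 7 11)(3 4 10 13) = [0, 1, 7, 4, 10, 5, 6, 11, 8, 9, 13, 2, 12, 3]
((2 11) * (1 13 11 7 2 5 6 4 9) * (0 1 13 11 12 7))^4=((0 1 11 5 6 4 9 13 12 7 2))^4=(0 6 12 1 4 7 11 9 2 5 13)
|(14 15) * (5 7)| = 2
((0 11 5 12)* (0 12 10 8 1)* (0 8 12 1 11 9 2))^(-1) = ((0 9 2)(1 8 11 5 10 12))^(-1) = (0 2 9)(1 12 10 5 11 8)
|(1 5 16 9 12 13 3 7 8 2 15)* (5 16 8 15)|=|(1 16 9 12 13 3 7 15)(2 5 8)|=24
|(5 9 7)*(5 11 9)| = 3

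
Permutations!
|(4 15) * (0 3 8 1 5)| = 10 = |(0 3 8 1 5)(4 15)|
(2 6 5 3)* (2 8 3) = (2 6 5)(3 8) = [0, 1, 6, 8, 4, 2, 5, 7, 3]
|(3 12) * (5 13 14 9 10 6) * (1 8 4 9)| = |(1 8 4 9 10 6 5 13 14)(3 12)| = 18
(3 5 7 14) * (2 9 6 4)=(2 9 6 4)(3 5 7 14)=[0, 1, 9, 5, 2, 7, 4, 14, 8, 6, 10, 11, 12, 13, 3]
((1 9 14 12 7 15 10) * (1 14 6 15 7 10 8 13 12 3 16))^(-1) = (1 16 3 14 10 12 13 8 15 6 9)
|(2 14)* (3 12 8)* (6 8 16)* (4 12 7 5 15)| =18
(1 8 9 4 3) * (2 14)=[0, 8, 14, 1, 3, 5, 6, 7, 9, 4, 10, 11, 12, 13, 2]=(1 8 9 4 3)(2 14)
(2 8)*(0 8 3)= (0 8 2 3)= [8, 1, 3, 0, 4, 5, 6, 7, 2]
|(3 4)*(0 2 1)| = |(0 2 1)(3 4)| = 6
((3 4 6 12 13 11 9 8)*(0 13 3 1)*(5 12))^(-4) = (0 11 8)(1 13 9)(3 4 6 5 12)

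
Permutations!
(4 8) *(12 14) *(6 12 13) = (4 8)(6 12 14 13) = [0, 1, 2, 3, 8, 5, 12, 7, 4, 9, 10, 11, 14, 6, 13]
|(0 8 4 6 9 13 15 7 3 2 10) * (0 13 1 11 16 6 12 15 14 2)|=140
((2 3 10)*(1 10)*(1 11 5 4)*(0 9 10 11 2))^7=(0 9 10)(1 4 5 11)(2 3)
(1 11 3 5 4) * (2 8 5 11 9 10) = [0, 9, 8, 11, 1, 4, 6, 7, 5, 10, 2, 3] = (1 9 10 2 8 5 4)(3 11)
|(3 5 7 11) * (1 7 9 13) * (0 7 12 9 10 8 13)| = 11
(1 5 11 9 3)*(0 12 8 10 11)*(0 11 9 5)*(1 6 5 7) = (0 12 8 10 9 3 6 5 11 7 1) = [12, 0, 2, 6, 4, 11, 5, 1, 10, 3, 9, 7, 8]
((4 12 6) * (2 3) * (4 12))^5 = ((2 3)(6 12))^5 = (2 3)(6 12)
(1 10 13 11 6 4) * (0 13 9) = [13, 10, 2, 3, 1, 5, 4, 7, 8, 0, 9, 6, 12, 11] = (0 13 11 6 4 1 10 9)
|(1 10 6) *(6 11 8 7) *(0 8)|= |(0 8 7 6 1 10 11)|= 7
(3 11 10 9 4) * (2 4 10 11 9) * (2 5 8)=(11)(2 4 3 9 10 5 8)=[0, 1, 4, 9, 3, 8, 6, 7, 2, 10, 5, 11]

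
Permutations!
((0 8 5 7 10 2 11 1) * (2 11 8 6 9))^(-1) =((0 6 9 2 8 5 7 10 11 1))^(-1) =(0 1 11 10 7 5 8 2 9 6)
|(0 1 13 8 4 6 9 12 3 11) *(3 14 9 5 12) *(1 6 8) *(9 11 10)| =6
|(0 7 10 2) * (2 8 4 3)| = |(0 7 10 8 4 3 2)| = 7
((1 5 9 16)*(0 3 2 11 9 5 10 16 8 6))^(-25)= ((0 3 2 11 9 8 6)(1 10 16))^(-25)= (0 11 6 2 8 3 9)(1 16 10)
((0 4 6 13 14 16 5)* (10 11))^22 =((0 4 6 13 14 16 5)(10 11))^22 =(0 4 6 13 14 16 5)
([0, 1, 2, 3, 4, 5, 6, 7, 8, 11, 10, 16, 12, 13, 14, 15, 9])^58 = [0, 1, 2, 3, 4, 5, 6, 7, 8, 11, 10, 16, 12, 13, 14, 15, 9]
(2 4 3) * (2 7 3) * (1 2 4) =[0, 2, 1, 7, 4, 5, 6, 3] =(1 2)(3 7)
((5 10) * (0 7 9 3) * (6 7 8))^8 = ((0 8 6 7 9 3)(5 10))^8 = (10)(0 6 9)(3 8 7)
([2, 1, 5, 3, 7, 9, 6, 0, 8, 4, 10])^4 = [4, 1, 7, 3, 5, 0, 6, 9, 8, 2, 10]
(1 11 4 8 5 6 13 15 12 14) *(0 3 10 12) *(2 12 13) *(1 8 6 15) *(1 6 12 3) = (0 1 11 4 12 14 8 5 15)(2 3 10 13 6) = [1, 11, 3, 10, 12, 15, 2, 7, 5, 9, 13, 4, 14, 6, 8, 0]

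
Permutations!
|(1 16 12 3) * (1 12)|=2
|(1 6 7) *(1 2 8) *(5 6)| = 6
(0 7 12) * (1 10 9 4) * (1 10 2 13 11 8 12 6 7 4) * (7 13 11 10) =(0 4 7 6 13 10 9 1 2 11 8 12) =[4, 2, 11, 3, 7, 5, 13, 6, 12, 1, 9, 8, 0, 10]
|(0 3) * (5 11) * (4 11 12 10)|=10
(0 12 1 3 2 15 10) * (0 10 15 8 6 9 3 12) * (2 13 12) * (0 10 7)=[10, 2, 8, 13, 4, 5, 9, 0, 6, 3, 7, 11, 1, 12, 14, 15]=(15)(0 10 7)(1 2 8 6 9 3 13 12)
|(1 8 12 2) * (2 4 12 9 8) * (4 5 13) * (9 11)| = 12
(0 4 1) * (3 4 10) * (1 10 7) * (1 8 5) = (0 7 8 5 1)(3 4 10) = [7, 0, 2, 4, 10, 1, 6, 8, 5, 9, 3]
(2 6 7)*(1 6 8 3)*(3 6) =[0, 3, 8, 1, 4, 5, 7, 2, 6] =(1 3)(2 8 6 7)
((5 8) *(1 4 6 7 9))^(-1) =(1 9 7 6 4)(5 8)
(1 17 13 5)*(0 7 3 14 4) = (0 7 3 14 4)(1 17 13 5) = [7, 17, 2, 14, 0, 1, 6, 3, 8, 9, 10, 11, 12, 5, 4, 15, 16, 13]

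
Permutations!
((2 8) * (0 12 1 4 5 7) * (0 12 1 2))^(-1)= ((0 1 4 5 7 12 2 8))^(-1)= (0 8 2 12 7 5 4 1)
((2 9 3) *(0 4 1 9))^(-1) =(0 2 3 9 1 4)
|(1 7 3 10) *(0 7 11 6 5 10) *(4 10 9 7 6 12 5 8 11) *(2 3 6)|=21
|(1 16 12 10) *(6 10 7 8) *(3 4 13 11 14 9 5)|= |(1 16 12 7 8 6 10)(3 4 13 11 14 9 5)|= 7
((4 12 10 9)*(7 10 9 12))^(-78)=(4 10 9 7 12)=((4 7 10 12 9))^(-78)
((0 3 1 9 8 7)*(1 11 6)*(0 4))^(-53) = ((0 3 11 6 1 9 8 7 4))^(-53) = (0 3 11 6 1 9 8 7 4)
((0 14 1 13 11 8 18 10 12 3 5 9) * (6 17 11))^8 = (0 18 1 12 6 5 11)(3 17 9 8 14 10 13)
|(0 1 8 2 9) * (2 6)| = 6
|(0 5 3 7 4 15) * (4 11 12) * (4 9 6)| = |(0 5 3 7 11 12 9 6 4 15)| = 10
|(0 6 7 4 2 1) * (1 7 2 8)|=7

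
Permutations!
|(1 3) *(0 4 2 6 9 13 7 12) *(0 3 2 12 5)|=|(0 4 12 3 1 2 6 9 13 7 5)|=11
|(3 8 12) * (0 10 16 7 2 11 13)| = 21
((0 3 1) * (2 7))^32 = ((0 3 1)(2 7))^32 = (7)(0 1 3)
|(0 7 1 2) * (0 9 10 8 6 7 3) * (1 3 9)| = |(0 9 10 8 6 7 3)(1 2)| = 14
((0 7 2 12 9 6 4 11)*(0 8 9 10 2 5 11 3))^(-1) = ((0 7 5 11 8 9 6 4 3)(2 12 10))^(-1) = (0 3 4 6 9 8 11 5 7)(2 10 12)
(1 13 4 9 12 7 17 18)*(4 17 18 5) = [0, 13, 2, 3, 9, 4, 6, 18, 8, 12, 10, 11, 7, 17, 14, 15, 16, 5, 1] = (1 13 17 5 4 9 12 7 18)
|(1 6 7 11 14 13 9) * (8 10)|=|(1 6 7 11 14 13 9)(8 10)|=14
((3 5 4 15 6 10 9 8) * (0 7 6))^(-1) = (0 15 4 5 3 8 9 10 6 7)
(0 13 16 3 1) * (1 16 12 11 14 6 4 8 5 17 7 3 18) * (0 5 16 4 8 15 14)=[13, 5, 2, 4, 15, 17, 8, 3, 16, 9, 10, 0, 11, 12, 6, 14, 18, 7, 1]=(0 13 12 11)(1 5 17 7 3 4 15 14 6 8 16 18)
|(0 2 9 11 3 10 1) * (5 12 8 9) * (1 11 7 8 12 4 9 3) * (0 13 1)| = 10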